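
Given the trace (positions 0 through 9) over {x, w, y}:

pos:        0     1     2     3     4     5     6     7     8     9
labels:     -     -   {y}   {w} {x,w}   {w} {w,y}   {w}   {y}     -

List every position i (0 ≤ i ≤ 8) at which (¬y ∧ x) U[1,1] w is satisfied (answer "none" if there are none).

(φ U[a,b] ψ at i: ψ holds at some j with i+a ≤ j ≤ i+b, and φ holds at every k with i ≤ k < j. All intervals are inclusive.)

4

Evaluate at each i in [0,8]:
  i=0: ✗ (no rhs in [1,1])
  i=1: ✗ (no rhs in [2,2])
  i=2: ✗ (lhs fails at k=2 before rhs at j=3)
  i=3: ✗ (lhs fails at k=3 before rhs at j=4)
  i=4: ✓ (rhs at j=5; lhs holds on [4,4])
  i=5: ✗ (lhs fails at k=5 before rhs at j=6)
  i=6: ✗ (lhs fails at k=6 before rhs at j=7)
  i=7: ✗ (no rhs in [8,8])
  i=8: ✗ (no rhs in [9,9])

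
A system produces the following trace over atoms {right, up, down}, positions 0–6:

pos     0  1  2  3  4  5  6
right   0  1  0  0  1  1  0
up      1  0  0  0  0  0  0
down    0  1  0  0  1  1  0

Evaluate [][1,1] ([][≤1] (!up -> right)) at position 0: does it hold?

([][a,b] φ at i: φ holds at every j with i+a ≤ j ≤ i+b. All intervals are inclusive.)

Does not hold

Check [][≤1] (!up -> right) at every j in [1,1]:
  j=1: fails at 2
Fails at j=1 → formula fails.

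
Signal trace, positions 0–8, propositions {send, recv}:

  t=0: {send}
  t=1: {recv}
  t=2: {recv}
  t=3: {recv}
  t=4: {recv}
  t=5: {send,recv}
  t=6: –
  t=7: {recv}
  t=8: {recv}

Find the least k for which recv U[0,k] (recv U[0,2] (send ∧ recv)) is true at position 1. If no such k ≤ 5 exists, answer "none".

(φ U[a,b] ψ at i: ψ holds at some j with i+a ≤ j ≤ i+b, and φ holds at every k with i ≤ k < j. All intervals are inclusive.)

2

Need earliest j ≥ 1 with (recv U[0,2] (send ∧ recv)), and recv at every k in [1,j-1].
  j=1: rhs fails.
  j=2: rhs fails.
  j=3: rhs holds; lhs holds on [1,2]. k = 2.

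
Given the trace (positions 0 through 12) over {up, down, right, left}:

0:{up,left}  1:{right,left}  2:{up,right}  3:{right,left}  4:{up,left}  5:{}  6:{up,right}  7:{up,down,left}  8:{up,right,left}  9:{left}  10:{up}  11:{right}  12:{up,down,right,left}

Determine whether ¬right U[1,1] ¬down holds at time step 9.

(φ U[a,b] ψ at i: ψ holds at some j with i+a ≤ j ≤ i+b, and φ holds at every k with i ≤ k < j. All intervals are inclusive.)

True

Need some j in [10,10] with ¬down, and ¬right at every k in [9,j-1].
  j=10: ¬down holds; ¬right holds at every k in [9,9] → satisfied.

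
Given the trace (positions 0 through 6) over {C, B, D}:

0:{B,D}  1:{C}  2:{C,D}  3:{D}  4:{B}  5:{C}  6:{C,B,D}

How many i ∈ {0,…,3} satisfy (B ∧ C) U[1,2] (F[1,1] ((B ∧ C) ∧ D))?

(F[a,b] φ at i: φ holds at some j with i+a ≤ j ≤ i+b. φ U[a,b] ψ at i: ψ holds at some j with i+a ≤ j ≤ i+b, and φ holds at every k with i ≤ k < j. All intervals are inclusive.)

Evaluate at each i in [0,3]:
  i=0: ✗ (no rhs in [1,2])
  i=1: ✗ (no rhs in [2,3])
  i=2: ✗ (no rhs in [3,4])
  i=3: ✗ (lhs fails at k=3 before rhs at j=5)
Positions where it holds: {} → 0.

0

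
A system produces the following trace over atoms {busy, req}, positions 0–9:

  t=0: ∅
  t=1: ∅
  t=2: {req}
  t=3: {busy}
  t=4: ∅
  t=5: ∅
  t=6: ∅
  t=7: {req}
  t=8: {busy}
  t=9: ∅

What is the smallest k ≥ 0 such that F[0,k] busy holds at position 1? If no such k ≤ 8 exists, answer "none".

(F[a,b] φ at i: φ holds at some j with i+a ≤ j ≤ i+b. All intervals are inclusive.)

2

Scan j = 1,2,… for busy:
  j=1: fails
  j=2: fails
  j=3: holds
First hit at j=3, so smallest k = 3-1 = 2.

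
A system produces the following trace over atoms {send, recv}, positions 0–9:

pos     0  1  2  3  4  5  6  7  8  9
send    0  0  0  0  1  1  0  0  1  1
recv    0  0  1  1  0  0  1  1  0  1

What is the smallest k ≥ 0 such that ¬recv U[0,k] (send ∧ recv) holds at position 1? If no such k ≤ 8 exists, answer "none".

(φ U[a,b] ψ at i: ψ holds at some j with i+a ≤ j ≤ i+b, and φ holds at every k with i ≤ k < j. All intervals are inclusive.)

none

Need earliest j ≥ 1 with (send ∧ recv), and ¬recv at every k in [1,j-1].
  j=1: rhs fails.
  j=2: rhs fails.
  j=3: rhs fails.
  j=4: rhs fails.
  j=5: rhs fails.
  j=6: rhs fails.
  j=7: rhs fails.
  j=8: rhs fails.
  j=9: rhs holds but lhs fails at k=2.
No witness within the range → none.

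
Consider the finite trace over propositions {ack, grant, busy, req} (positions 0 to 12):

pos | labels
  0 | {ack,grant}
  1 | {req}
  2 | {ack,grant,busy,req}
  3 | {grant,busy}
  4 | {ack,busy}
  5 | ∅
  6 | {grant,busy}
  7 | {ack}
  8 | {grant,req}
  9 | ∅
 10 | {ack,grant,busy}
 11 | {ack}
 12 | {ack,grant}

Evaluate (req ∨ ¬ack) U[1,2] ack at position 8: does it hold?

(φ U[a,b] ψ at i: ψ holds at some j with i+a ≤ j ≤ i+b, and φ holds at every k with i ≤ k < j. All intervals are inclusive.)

Holds

Need some j in [9,10] with ack, and (req ∨ ¬ack) at every k in [8,j-1].
  j=9: ack false.
  j=10: ack holds; (req ∨ ¬ack) holds at every k in [8,9] → satisfied.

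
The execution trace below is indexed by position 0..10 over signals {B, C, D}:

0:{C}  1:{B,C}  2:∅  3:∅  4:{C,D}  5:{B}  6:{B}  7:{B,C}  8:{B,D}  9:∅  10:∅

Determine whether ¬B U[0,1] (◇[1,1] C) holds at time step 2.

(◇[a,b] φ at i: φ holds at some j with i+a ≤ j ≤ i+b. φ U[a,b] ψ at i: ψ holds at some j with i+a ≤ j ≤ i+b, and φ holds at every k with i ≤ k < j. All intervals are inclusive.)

Need some j in [2,3] with ◇[1,1] C, and ¬B at every k in [2,j-1].
  j=2: ◇[1,1] C — fails (none in [3,3]).
  j=3: ◇[1,1] C holds; ¬B holds at every k in [2,2] → satisfied.

True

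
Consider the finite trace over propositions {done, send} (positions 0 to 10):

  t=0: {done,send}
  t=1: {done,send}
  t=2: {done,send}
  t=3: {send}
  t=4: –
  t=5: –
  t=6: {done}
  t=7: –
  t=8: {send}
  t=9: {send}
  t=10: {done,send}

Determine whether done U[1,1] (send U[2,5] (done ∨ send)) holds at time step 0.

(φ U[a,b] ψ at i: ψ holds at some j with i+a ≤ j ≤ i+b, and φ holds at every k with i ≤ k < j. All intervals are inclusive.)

Need some j in [1,1] with (send U[2,5] (done ∨ send)), and done at every k in [0,j-1].
  j=1: (send U[2,5] (done ∨ send)) holds; done holds at every k in [0,0] → satisfied.

Holds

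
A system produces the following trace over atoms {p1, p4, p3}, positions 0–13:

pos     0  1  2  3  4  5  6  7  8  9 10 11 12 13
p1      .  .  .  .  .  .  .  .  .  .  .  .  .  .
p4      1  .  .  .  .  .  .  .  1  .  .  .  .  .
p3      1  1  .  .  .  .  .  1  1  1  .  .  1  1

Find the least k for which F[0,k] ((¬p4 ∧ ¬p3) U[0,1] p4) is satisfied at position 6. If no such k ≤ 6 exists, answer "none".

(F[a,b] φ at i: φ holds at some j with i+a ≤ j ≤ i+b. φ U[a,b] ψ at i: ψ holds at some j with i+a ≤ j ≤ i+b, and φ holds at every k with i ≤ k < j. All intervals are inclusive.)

2

Scan j = 6,7,… for ((¬p4 ∧ ¬p3) U[0,1] p4):
  j=6: fails
  j=7: fails
  j=8: holds
First hit at j=8, so smallest k = 8-6 = 2.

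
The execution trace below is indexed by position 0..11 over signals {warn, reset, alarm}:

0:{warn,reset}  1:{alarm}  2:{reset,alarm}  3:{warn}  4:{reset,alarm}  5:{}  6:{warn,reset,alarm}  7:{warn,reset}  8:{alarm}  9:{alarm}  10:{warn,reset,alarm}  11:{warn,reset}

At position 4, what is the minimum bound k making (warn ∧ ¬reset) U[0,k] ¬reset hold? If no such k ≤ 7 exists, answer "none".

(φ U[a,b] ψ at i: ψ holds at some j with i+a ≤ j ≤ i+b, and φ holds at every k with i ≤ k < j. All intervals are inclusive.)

Need earliest j ≥ 4 with ¬reset, and (warn ∧ ¬reset) at every k in [4,j-1].
  j=4: rhs fails.
  j=5: rhs holds but lhs fails at k=4.
  j=6: rhs fails.
  j=7: rhs fails.
  j=8: rhs holds but lhs fails at k=4.
  j=9: rhs holds but lhs fails at k=4.
  j=10: rhs fails.
  j=11: rhs fails.
No witness within the range → none.

none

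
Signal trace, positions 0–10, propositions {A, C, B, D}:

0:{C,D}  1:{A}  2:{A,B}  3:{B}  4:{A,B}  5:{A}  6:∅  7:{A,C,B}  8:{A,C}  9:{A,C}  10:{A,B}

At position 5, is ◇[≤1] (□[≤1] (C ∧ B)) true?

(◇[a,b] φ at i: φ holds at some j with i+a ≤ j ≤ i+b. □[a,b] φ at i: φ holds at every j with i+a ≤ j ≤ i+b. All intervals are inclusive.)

False

Check □[≤1] (C ∧ B) at each j in [5,6]:
  j=5: fails at 5
  j=6: fails at 6
No position in the window satisfies it → formula fails.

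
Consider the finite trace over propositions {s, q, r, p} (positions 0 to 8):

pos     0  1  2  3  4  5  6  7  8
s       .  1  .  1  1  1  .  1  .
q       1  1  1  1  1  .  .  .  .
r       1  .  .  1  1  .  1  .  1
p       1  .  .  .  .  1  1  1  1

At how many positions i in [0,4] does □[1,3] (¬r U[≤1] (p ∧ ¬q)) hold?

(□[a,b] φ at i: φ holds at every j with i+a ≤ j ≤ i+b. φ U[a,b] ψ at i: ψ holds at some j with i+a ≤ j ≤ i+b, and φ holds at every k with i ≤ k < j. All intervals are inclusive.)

Evaluate at each i in [0,4]:
  i=0: ✗ (fails at j=1)
  i=1: ✗ (fails at j=2)
  i=2: ✗ (fails at j=3)
  i=3: ✗ (fails at j=4)
  i=4: ✓ (all of [5,7])
Positions where it holds: {4} → 1.

1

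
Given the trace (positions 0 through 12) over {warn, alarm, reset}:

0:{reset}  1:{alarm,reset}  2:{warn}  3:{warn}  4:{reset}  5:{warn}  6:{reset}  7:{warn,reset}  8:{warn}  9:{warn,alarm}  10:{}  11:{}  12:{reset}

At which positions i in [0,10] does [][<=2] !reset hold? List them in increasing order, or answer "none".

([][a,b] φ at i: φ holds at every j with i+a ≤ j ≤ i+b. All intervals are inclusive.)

8, 9

Evaluate at each i in [0,10]:
  i=0: ✗ (fails at j=0)
  i=1: ✗ (fails at j=1)
  i=2: ✗ (fails at j=4)
  i=3: ✗ (fails at j=4)
  i=4: ✗ (fails at j=4)
  i=5: ✗ (fails at j=6)
  i=6: ✗ (fails at j=6)
  i=7: ✗ (fails at j=7)
  i=8: ✓ (all of [8,10])
  i=9: ✓ (all of [9,11])
  i=10: ✗ (fails at j=12)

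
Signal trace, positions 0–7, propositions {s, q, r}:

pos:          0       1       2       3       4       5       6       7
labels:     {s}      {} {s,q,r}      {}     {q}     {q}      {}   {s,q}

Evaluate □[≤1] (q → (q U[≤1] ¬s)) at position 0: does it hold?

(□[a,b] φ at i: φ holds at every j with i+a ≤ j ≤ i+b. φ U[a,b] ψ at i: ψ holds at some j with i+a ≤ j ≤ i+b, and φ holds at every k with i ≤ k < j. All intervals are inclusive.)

True

Check (q → (q U[≤1] ¬s)) at every j in [0,1]:
  j=0: antecedent false → ✓
  j=1: antecedent false → ✓
All positions satisfy it → formula holds.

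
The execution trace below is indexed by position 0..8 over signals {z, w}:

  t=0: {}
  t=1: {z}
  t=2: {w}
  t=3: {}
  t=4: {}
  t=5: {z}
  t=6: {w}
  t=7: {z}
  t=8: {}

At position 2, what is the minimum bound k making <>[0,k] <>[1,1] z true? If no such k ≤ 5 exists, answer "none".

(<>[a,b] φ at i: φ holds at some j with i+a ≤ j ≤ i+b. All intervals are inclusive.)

Scan j = 2,3,… for <>[1,1] z:
  j=2: fails
  j=3: fails
  j=4: holds
First hit at j=4, so smallest k = 4-2 = 2.

2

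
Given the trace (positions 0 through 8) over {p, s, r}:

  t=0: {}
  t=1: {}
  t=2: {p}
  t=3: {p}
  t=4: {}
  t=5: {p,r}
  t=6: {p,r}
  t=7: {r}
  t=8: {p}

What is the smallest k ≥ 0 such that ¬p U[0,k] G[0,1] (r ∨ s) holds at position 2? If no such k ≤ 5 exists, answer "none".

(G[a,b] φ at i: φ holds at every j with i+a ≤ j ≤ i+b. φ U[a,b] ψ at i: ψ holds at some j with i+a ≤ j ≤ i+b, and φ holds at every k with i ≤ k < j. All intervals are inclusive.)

none

Need earliest j ≥ 2 with G[0,1] (r ∨ s), and ¬p at every k in [2,j-1].
  j=2: rhs fails.
  j=3: rhs fails.
  j=4: rhs fails.
  j=5: rhs holds but lhs fails at k=2.
  j=6: rhs holds but lhs fails at k=2.
  j=7: rhs fails.
No witness within the range → none.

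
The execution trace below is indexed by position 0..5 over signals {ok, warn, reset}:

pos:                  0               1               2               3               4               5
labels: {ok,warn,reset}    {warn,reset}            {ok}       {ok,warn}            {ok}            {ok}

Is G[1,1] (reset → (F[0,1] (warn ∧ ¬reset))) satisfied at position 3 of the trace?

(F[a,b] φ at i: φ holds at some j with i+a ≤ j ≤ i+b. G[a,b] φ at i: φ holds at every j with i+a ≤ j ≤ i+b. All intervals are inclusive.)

True

Check (reset → (F[0,1] (warn ∧ ¬reset))) at every j in [4,4]:
  j=4: antecedent false → ✓
All positions satisfy it → formula holds.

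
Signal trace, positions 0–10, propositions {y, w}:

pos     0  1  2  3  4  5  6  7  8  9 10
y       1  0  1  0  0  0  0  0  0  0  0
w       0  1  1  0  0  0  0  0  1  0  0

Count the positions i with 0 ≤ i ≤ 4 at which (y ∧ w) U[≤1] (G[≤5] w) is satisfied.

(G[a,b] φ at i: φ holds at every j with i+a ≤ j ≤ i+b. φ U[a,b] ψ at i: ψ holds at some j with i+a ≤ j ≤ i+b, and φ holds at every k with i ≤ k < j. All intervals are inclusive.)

Evaluate at each i in [0,4]:
  i=0: ✗ (no rhs in [0,1])
  i=1: ✗ (no rhs in [1,2])
  i=2: ✗ (no rhs in [2,3])
  i=3: ✗ (no rhs in [3,4])
  i=4: ✗ (no rhs in [4,5])
Positions where it holds: {} → 0.

0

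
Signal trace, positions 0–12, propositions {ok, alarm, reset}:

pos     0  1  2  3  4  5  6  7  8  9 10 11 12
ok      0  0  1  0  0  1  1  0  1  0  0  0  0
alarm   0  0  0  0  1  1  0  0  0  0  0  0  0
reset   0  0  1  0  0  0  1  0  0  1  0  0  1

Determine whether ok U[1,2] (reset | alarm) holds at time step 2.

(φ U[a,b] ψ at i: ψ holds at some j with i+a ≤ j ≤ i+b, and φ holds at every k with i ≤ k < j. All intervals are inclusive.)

False

Need some j in [3,4] with (reset | alarm), and ok at every k in [2,j-1].
  j=3: (reset | alarm) false.
  j=4: (reset | alarm) holds, but ok fails at k=3 → not this j.
No j in the window works → until fails.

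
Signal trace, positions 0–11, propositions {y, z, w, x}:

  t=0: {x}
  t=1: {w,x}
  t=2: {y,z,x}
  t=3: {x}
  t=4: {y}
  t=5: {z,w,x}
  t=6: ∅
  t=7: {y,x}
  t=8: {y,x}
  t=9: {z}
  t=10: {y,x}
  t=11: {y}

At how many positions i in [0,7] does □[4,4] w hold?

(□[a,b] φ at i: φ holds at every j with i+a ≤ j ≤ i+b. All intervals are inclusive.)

1

Evaluate at each i in [0,7]:
  i=0: ✗ (fails at j=4)
  i=1: ✓ (all of [5,5])
  i=2: ✗ (fails at j=6)
  i=3: ✗ (fails at j=7)
  i=4: ✗ (fails at j=8)
  i=5: ✗ (fails at j=9)
  i=6: ✗ (fails at j=10)
  i=7: ✗ (fails at j=11)
Positions where it holds: {1} → 1.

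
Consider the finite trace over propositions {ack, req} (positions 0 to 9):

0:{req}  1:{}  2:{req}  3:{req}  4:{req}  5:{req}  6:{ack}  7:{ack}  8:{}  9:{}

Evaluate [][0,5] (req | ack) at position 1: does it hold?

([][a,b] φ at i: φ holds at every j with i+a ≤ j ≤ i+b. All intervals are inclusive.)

Check (req | ack) at every j in [1,6]:
  j=1: false
  j=2: true
  j=3: true
  j=4: true
  j=5: true
  j=6: true
Fails at j=1 → formula fails.

False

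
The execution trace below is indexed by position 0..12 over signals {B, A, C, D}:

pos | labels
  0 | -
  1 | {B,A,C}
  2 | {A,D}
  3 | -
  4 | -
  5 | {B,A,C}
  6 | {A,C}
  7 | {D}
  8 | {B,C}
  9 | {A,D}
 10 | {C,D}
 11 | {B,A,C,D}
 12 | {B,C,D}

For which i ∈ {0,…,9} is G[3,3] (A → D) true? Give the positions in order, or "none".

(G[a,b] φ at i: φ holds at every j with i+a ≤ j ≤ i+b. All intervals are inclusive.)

Evaluate at each i in [0,9]:
  i=0: ✓ (all of [3,3])
  i=1: ✓ (all of [4,4])
  i=2: ✗ (fails at j=5)
  i=3: ✗ (fails at j=6)
  i=4: ✓ (all of [7,7])
  i=5: ✓ (all of [8,8])
  i=6: ✓ (all of [9,9])
  i=7: ✓ (all of [10,10])
  i=8: ✓ (all of [11,11])
  i=9: ✓ (all of [12,12])

0, 1, 4, 5, 6, 7, 8, 9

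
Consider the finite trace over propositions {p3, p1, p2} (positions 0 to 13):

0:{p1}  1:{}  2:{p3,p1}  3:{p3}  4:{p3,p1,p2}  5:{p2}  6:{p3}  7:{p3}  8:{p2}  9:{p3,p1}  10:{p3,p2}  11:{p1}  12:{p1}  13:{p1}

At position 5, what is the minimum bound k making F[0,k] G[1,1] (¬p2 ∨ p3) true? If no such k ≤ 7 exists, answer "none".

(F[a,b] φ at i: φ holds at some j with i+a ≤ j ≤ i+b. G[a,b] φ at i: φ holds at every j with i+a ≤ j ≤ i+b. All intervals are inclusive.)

0

Scan j = 5,6,… for G[1,1] (¬p2 ∨ p3):
  j=5: holds
First hit at j=5, so smallest k = 5-5 = 0.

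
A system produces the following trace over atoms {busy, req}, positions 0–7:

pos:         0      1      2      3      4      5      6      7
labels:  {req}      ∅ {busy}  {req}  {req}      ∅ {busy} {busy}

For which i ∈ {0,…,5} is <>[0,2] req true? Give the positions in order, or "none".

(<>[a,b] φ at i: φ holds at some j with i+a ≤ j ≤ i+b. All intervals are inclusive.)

0, 1, 2, 3, 4

Evaluate at each i in [0,5]:
  i=0: ✓ (witness j=0)
  i=1: ✓ (witness j=3)
  i=2: ✓ (witness j=3)
  i=3: ✓ (witness j=3)
  i=4: ✓ (witness j=4)
  i=5: ✗ (none in [5,7])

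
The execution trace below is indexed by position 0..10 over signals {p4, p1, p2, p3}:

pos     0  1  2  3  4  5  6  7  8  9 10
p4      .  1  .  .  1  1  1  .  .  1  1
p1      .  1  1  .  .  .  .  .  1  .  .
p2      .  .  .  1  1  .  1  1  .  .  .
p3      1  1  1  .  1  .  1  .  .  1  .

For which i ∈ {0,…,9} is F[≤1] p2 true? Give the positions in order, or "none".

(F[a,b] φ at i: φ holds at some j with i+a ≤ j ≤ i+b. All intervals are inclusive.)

Evaluate at each i in [0,9]:
  i=0: ✗ (none in [0,1])
  i=1: ✗ (none in [1,2])
  i=2: ✓ (witness j=3)
  i=3: ✓ (witness j=3)
  i=4: ✓ (witness j=4)
  i=5: ✓ (witness j=6)
  i=6: ✓ (witness j=6)
  i=7: ✓ (witness j=7)
  i=8: ✗ (none in [8,9])
  i=9: ✗ (none in [9,10])

2, 3, 4, 5, 6, 7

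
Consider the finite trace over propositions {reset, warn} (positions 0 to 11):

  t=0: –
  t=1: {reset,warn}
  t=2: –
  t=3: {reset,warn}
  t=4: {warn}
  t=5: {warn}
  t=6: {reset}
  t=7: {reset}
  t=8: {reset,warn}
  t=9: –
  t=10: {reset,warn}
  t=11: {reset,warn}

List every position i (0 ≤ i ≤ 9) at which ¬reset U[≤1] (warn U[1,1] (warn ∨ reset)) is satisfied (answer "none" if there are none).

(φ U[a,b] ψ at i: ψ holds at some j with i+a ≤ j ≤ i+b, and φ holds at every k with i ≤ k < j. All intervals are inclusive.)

Evaluate at each i in [0,9]:
  i=0: ✗ (no rhs in [0,1])
  i=1: ✗ (no rhs in [1,2])
  i=2: ✓ (rhs at j=3; lhs holds on [2,2])
  i=3: ✓ (rhs at j=3)
  i=4: ✓ (rhs at j=4)
  i=5: ✓ (rhs at j=5)
  i=6: ✗ (no rhs in [6,7])
  i=7: ✗ (no rhs in [7,8])
  i=8: ✗ (no rhs in [8,9])
  i=9: ✓ (rhs at j=10; lhs holds on [9,9])

2, 3, 4, 5, 9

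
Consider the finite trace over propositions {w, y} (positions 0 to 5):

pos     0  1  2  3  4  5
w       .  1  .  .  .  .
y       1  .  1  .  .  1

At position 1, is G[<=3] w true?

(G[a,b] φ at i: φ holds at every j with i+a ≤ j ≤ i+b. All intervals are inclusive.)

No

Check w at every j in [1,4]:
  j=1: true
  j=2: false
  j=3: false
  j=4: false
Fails at j=2 → formula fails.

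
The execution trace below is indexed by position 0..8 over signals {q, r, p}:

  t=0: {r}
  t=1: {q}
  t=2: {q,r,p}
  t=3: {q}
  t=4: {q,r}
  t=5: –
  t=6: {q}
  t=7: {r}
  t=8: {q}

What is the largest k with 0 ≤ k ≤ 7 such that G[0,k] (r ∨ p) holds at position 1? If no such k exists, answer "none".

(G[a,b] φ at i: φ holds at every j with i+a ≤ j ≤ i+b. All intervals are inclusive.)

none

(r ∨ p) must hold from j=1 onward; find where it first fails.
  j=1: fails → no k works.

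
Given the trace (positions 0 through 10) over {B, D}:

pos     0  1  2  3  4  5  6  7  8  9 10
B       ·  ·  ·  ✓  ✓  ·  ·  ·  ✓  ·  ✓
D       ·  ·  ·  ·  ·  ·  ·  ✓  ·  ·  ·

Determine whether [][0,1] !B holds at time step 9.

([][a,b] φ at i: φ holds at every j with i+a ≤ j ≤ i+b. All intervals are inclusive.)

Check !B at every j in [9,10]:
  j=9: true
  j=10: false
Fails at j=10 → formula fails.

Does not hold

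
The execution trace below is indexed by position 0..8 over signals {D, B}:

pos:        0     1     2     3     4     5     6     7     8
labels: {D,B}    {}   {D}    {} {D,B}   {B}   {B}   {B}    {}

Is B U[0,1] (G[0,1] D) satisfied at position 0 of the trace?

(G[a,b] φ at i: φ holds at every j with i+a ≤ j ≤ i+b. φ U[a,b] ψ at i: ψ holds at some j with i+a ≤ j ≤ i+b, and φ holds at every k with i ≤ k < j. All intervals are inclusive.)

No

Need some j in [0,1] with G[0,1] D, and B at every k in [0,j-1].
  j=0: G[0,1] D — fails at 1.
  j=1: G[0,1] D — fails at 1.
No j in the window works → until fails.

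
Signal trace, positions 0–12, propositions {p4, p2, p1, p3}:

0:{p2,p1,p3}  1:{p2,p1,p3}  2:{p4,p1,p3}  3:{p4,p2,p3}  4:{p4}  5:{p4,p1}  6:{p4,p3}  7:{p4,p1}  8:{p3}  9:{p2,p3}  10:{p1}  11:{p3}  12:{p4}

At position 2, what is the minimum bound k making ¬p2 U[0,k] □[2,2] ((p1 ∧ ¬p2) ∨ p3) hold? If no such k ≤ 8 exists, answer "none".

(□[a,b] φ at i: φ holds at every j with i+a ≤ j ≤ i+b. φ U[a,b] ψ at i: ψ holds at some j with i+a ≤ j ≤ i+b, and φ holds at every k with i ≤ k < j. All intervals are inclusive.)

Need earliest j ≥ 2 with □[2,2] ((p1 ∧ ¬p2) ∨ p3), and ¬p2 at every k in [2,j-1].
  j=2: rhs fails.
  j=3: rhs holds; lhs holds on [2,2]. k = 1.

1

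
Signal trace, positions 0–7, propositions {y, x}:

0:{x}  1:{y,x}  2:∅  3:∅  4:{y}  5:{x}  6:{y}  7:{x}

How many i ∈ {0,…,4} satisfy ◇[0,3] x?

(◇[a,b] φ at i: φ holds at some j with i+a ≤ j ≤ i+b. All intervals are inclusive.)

Evaluate at each i in [0,4]:
  i=0: ✓ (witness j=0)
  i=1: ✓ (witness j=1)
  i=2: ✓ (witness j=5)
  i=3: ✓ (witness j=5)
  i=4: ✓ (witness j=5)
Positions where it holds: {0, 1, 2, 3, 4} → 5.

5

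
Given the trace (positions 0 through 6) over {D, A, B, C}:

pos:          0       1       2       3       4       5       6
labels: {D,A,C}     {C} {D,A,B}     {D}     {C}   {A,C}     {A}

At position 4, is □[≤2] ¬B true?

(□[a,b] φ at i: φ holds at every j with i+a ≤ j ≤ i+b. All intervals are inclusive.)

Check ¬B at every j in [4,6]:
  j=4: true
  j=5: true
  j=6: true
All positions satisfy it → formula holds.

Yes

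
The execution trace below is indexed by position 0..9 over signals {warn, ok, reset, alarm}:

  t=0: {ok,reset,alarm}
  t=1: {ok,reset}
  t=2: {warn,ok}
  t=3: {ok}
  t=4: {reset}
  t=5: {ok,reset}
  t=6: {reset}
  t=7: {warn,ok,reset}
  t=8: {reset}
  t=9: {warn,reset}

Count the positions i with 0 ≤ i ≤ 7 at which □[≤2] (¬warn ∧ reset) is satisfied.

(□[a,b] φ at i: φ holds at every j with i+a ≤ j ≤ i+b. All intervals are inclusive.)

Evaluate at each i in [0,7]:
  i=0: ✗ (fails at j=2)
  i=1: ✗ (fails at j=2)
  i=2: ✗ (fails at j=2)
  i=3: ✗ (fails at j=3)
  i=4: ✓ (all of [4,6])
  i=5: ✗ (fails at j=7)
  i=6: ✗ (fails at j=7)
  i=7: ✗ (fails at j=7)
Positions where it holds: {4} → 1.

1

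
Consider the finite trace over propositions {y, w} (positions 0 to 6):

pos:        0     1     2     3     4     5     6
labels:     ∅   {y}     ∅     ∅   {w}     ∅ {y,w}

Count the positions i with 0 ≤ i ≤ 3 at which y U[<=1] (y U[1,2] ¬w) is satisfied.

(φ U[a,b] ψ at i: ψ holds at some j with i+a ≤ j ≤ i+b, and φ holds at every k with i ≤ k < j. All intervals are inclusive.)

1

Evaluate at each i in [0,3]:
  i=0: ✗ (lhs fails at k=0 before rhs at j=1)
  i=1: ✓ (rhs at j=1)
  i=2: ✗ (no rhs in [2,3])
  i=3: ✗ (no rhs in [3,4])
Positions where it holds: {1} → 1.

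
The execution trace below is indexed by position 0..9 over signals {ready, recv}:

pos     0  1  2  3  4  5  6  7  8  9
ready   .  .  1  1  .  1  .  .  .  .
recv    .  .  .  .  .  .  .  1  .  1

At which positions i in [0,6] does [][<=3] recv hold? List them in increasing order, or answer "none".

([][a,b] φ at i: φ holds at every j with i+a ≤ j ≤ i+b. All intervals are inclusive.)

Evaluate at each i in [0,6]:
  i=0: ✗ (fails at j=0)
  i=1: ✗ (fails at j=1)
  i=2: ✗ (fails at j=2)
  i=3: ✗ (fails at j=3)
  i=4: ✗ (fails at j=4)
  i=5: ✗ (fails at j=5)
  i=6: ✗ (fails at j=6)

none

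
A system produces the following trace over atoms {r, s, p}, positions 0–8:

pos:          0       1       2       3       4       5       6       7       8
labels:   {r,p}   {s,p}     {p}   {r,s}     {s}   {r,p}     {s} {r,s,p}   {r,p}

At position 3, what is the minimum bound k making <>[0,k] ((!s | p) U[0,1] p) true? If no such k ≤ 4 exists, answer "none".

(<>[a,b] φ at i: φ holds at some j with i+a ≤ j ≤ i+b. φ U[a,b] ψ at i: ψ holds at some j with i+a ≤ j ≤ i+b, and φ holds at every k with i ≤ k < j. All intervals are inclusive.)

2

Scan j = 3,4,… for ((!s | p) U[0,1] p):
  j=3: fails
  j=4: fails
  j=5: holds
First hit at j=5, so smallest k = 5-3 = 2.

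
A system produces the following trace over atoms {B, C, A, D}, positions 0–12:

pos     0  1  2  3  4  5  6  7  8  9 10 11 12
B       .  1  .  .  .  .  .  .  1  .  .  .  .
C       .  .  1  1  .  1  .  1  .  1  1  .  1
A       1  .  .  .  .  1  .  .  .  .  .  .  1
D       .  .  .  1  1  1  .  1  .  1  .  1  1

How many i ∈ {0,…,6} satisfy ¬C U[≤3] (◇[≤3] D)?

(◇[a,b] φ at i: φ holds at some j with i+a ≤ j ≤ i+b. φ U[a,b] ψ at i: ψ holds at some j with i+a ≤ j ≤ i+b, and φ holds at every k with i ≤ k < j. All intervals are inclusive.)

7

Evaluate at each i in [0,6]:
  i=0: ✓ (rhs at j=0)
  i=1: ✓ (rhs at j=1)
  i=2: ✓ (rhs at j=2)
  i=3: ✓ (rhs at j=3)
  i=4: ✓ (rhs at j=4)
  i=5: ✓ (rhs at j=5)
  i=6: ✓ (rhs at j=6)
Positions where it holds: {0, 1, 2, 3, 4, 5, 6} → 7.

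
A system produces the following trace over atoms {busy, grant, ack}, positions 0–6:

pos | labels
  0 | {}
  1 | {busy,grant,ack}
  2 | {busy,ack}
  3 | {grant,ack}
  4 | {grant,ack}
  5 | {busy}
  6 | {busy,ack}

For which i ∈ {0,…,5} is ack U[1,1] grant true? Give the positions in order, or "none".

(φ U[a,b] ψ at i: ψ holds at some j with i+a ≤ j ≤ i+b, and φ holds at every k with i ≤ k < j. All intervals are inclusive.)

Evaluate at each i in [0,5]:
  i=0: ✗ (lhs fails at k=0 before rhs at j=1)
  i=1: ✗ (no rhs in [2,2])
  i=2: ✓ (rhs at j=3; lhs holds on [2,2])
  i=3: ✓ (rhs at j=4; lhs holds on [3,3])
  i=4: ✗ (no rhs in [5,5])
  i=5: ✗ (no rhs in [6,6])

2, 3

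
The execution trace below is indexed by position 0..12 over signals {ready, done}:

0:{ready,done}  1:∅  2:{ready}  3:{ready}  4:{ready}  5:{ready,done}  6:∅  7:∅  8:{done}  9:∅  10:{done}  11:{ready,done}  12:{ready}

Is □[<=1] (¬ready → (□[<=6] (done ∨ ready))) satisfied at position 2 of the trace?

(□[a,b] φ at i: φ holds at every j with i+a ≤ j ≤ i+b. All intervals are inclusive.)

Check (¬ready → (□[<=6] (done ∨ ready))) at every j in [2,3]:
  j=2: antecedent false → ✓
  j=3: antecedent false → ✓
All positions satisfy it → formula holds.

True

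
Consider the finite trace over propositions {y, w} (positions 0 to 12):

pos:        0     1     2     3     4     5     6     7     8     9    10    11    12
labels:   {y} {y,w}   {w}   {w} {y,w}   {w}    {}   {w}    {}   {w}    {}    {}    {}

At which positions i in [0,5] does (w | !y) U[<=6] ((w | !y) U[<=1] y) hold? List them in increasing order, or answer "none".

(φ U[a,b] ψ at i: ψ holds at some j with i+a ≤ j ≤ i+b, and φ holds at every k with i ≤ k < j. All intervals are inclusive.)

0, 1, 2, 3, 4

Evaluate at each i in [0,5]:
  i=0: ✓ (rhs at j=0)
  i=1: ✓ (rhs at j=1)
  i=2: ✓ (rhs at j=3; lhs holds on [2,2])
  i=3: ✓ (rhs at j=3)
  i=4: ✓ (rhs at j=4)
  i=5: ✗ (no rhs in [5,11])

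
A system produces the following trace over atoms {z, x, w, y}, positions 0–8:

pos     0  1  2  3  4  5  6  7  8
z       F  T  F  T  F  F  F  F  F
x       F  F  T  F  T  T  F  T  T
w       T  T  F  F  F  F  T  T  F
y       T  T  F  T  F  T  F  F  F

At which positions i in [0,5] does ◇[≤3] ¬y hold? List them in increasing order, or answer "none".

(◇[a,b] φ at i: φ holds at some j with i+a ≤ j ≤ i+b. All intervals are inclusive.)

0, 1, 2, 3, 4, 5

Evaluate at each i in [0,5]:
  i=0: ✓ (witness j=2)
  i=1: ✓ (witness j=2)
  i=2: ✓ (witness j=2)
  i=3: ✓ (witness j=4)
  i=4: ✓ (witness j=4)
  i=5: ✓ (witness j=6)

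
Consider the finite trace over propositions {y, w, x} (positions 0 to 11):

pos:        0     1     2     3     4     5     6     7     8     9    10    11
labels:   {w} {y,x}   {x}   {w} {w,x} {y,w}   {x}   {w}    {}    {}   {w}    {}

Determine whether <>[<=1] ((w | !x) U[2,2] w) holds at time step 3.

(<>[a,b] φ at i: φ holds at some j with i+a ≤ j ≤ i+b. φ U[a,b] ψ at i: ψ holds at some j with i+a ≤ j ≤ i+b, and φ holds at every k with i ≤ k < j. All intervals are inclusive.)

Check ((w | !x) U[2,2] w) at each j in [3,4]:
  j=3: holds
  j=4: fails
Found at j=3 → formula holds.

True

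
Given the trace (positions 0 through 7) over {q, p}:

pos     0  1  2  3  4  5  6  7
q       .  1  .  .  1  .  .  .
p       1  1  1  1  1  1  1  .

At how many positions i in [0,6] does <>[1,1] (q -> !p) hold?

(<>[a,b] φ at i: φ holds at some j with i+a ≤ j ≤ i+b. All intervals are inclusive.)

Evaluate at each i in [0,6]:
  i=0: ✗ (none in [1,1])
  i=1: ✓ (witness j=2)
  i=2: ✓ (witness j=3)
  i=3: ✗ (none in [4,4])
  i=4: ✓ (witness j=5)
  i=5: ✓ (witness j=6)
  i=6: ✓ (witness j=7)
Positions where it holds: {1, 2, 4, 5, 6} → 5.

5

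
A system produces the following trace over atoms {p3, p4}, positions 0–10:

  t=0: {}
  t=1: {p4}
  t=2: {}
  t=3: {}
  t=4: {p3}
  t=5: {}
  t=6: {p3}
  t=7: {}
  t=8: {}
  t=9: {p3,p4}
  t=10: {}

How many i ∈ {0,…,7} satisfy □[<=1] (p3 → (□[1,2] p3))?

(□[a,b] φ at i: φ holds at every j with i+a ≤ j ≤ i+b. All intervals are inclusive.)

Evaluate at each i in [0,7]:
  i=0: ✓ (all of [0,1])
  i=1: ✓ (all of [1,2])
  i=2: ✓ (all of [2,3])
  i=3: ✗ (fails at j=4)
  i=4: ✗ (fails at j=4)
  i=5: ✗ (fails at j=6)
  i=6: ✗ (fails at j=6)
  i=7: ✓ (all of [7,8])
Positions where it holds: {0, 1, 2, 7} → 4.

4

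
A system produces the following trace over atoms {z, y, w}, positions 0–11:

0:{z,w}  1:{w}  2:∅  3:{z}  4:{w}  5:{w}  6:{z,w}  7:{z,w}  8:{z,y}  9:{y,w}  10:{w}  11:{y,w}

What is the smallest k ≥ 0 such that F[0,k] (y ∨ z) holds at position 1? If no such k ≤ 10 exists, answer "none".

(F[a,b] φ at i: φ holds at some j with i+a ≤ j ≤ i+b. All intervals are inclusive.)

Scan j = 1,2,… for (y ∨ z):
  j=1: fails
  j=2: fails
  j=3: holds
First hit at j=3, so smallest k = 3-1 = 2.

2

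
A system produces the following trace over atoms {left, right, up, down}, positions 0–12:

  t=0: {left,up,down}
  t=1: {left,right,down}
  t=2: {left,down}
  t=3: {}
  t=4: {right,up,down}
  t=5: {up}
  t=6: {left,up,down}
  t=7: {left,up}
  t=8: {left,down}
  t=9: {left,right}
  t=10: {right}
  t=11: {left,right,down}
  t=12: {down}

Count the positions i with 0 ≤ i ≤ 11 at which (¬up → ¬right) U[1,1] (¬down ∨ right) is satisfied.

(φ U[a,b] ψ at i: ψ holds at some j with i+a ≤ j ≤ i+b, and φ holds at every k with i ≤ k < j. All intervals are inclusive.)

Evaluate at each i in [0,11]:
  i=0: ✓ (rhs at j=1; lhs holds on [0,0])
  i=1: ✗ (no rhs in [2,2])
  i=2: ✓ (rhs at j=3; lhs holds on [2,2])
  i=3: ✓ (rhs at j=4; lhs holds on [3,3])
  i=4: ✓ (rhs at j=5; lhs holds on [4,4])
  i=5: ✗ (no rhs in [6,6])
  i=6: ✓ (rhs at j=7; lhs holds on [6,6])
  i=7: ✗ (no rhs in [8,8])
  i=8: ✓ (rhs at j=9; lhs holds on [8,8])
  i=9: ✗ (lhs fails at k=9 before rhs at j=10)
  i=10: ✗ (lhs fails at k=10 before rhs at j=11)
  i=11: ✗ (no rhs in [12,12])
Positions where it holds: {0, 2, 3, 4, 6, 8} → 6.

6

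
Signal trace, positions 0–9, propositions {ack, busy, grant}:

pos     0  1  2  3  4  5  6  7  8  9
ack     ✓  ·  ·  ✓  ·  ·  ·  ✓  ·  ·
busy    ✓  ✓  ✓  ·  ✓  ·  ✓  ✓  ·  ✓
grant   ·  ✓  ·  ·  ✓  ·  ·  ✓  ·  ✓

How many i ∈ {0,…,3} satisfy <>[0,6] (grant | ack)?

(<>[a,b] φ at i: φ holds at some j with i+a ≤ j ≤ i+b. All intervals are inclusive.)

Evaluate at each i in [0,3]:
  i=0: ✓ (witness j=0)
  i=1: ✓ (witness j=1)
  i=2: ✓ (witness j=3)
  i=3: ✓ (witness j=3)
Positions where it holds: {0, 1, 2, 3} → 4.

4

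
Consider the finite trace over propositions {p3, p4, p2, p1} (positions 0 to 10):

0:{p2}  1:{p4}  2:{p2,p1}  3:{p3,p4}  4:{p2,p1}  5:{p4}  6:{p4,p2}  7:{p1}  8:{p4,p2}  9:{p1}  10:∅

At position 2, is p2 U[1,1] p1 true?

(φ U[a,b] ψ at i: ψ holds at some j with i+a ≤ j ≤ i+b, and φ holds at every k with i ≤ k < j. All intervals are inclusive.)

Does not hold

Need some j in [3,3] with p1, and p2 at every k in [2,j-1].
  j=3: p1 false.
No j in the window works → until fails.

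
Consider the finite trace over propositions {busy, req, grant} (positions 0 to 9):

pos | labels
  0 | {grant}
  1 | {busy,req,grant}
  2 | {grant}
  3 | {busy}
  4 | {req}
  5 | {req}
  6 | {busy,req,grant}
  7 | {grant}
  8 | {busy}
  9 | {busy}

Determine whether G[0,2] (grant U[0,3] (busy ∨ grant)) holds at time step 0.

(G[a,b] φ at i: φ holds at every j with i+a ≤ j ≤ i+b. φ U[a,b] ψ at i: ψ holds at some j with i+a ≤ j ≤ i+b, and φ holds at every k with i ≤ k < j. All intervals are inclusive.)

Holds

Check (grant U[0,3] (busy ∨ grant)) at every j in [0,2]:
  j=0: holds
  j=1: holds
  j=2: holds
All positions satisfy it → formula holds.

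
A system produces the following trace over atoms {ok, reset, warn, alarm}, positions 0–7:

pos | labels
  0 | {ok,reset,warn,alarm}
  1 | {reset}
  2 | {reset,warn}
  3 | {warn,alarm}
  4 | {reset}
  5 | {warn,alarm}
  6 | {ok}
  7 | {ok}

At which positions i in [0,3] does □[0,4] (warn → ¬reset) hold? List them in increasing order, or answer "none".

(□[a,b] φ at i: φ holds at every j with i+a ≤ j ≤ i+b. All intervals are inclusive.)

Evaluate at each i in [0,3]:
  i=0: ✗ (fails at j=0)
  i=1: ✗ (fails at j=2)
  i=2: ✗ (fails at j=2)
  i=3: ✓ (all of [3,7])

3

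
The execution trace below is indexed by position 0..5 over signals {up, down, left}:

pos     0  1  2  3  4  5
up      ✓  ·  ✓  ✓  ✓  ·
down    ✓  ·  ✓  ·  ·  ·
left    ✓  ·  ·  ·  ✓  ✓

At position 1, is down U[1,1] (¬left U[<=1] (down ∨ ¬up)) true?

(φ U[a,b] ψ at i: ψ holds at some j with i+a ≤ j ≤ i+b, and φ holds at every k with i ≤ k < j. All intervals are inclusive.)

Need some j in [2,2] with (¬left U[<=1] (down ∨ ¬up)), and down at every k in [1,j-1].
  j=2: (¬left U[<=1] (down ∨ ¬up)) holds, but down fails at k=1 → not this j.
No j in the window works → until fails.

False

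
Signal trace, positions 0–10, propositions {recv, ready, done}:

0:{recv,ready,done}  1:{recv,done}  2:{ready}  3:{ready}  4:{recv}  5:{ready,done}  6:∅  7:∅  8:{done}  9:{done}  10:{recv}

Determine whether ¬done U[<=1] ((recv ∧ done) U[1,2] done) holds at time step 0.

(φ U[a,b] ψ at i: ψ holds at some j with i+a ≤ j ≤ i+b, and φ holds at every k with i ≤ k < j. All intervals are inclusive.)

True

Need some j in [0,1] with ((recv ∧ done) U[1,2] done), and ¬done at every k in [0,j-1].
  j=0: ((recv ∧ done) U[1,2] done) holds; no prefix to check → satisfied.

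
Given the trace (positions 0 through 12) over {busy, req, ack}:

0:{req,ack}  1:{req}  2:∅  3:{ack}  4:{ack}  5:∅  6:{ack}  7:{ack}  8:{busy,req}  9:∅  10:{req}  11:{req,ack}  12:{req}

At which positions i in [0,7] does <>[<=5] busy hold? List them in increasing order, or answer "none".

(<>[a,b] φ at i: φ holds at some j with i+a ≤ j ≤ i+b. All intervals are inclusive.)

Evaluate at each i in [0,7]:
  i=0: ✗ (none in [0,5])
  i=1: ✗ (none in [1,6])
  i=2: ✗ (none in [2,7])
  i=3: ✓ (witness j=8)
  i=4: ✓ (witness j=8)
  i=5: ✓ (witness j=8)
  i=6: ✓ (witness j=8)
  i=7: ✓ (witness j=8)

3, 4, 5, 6, 7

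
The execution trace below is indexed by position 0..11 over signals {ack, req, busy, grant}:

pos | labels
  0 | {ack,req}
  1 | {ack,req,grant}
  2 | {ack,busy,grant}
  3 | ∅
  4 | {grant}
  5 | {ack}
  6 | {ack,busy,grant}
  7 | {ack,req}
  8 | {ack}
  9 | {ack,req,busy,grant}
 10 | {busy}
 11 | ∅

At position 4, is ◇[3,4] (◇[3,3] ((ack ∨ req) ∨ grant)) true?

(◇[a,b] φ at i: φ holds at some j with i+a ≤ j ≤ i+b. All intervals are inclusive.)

Does not hold

Check ◇[3,3] ((ack ∨ req) ∨ grant) at each j in [7,8]:
  j=7: fails (none in [10,10])
  j=8: fails (none in [11,11])
No position in the window satisfies it → formula fails.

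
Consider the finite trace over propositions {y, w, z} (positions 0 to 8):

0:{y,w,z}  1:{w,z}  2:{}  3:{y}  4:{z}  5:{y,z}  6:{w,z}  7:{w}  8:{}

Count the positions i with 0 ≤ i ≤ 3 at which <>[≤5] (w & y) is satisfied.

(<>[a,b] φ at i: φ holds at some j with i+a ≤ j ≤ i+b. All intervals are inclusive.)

1

Evaluate at each i in [0,3]:
  i=0: ✓ (witness j=0)
  i=1: ✗ (none in [1,6])
  i=2: ✗ (none in [2,7])
  i=3: ✗ (none in [3,8])
Positions where it holds: {0} → 1.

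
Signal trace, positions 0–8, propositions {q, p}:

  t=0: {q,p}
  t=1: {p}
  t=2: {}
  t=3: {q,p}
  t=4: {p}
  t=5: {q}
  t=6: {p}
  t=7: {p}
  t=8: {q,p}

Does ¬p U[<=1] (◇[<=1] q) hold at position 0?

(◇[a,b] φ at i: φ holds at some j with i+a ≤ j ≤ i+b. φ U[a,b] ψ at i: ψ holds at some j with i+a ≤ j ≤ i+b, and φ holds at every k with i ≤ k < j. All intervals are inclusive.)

Need some j in [0,1] with ◇[<=1] q, and ¬p at every k in [0,j-1].
  j=0: ◇[<=1] q holds; no prefix to check → satisfied.

Holds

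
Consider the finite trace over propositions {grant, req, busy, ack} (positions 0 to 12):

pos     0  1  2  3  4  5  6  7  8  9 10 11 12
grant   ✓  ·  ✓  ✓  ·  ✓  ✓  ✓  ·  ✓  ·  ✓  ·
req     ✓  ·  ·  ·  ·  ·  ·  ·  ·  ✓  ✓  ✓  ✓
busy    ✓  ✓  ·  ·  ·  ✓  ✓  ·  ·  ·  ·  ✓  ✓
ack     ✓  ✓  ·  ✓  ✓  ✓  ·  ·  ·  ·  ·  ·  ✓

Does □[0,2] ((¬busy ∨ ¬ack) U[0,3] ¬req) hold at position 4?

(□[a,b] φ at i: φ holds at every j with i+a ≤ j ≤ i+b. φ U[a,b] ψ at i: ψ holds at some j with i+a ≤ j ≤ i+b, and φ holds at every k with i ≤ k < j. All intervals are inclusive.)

Check ((¬busy ∨ ¬ack) U[0,3] ¬req) at every j in [4,6]:
  j=4: holds
  j=5: holds
  j=6: holds
All positions satisfy it → formula holds.

True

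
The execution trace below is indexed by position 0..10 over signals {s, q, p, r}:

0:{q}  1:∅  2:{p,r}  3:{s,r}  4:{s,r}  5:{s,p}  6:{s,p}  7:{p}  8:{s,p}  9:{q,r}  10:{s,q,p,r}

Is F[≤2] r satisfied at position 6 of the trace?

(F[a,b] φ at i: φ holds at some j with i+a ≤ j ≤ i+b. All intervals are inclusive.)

Does not hold

Check r at each j in [6,8]:
  j=6: false
  j=7: false
  j=8: false
No position in the window satisfies it → formula fails.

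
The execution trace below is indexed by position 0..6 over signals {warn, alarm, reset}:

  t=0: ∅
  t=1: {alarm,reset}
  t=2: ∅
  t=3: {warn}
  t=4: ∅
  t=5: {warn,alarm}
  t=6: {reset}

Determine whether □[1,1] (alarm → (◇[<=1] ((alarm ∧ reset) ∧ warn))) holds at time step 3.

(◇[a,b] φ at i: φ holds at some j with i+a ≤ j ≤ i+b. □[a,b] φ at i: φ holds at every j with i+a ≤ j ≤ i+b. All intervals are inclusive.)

Check (alarm → (◇[<=1] ((alarm ∧ reset) ∧ warn))) at every j in [4,4]:
  j=4: antecedent false → ✓
All positions satisfy it → formula holds.

Holds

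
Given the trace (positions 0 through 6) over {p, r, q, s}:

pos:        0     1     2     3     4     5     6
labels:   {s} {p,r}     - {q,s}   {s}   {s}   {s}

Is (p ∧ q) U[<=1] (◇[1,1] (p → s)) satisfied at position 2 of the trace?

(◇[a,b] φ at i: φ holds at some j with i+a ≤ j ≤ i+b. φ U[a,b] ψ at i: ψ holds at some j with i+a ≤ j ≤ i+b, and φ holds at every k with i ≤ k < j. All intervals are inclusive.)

True

Need some j in [2,3] with ◇[1,1] (p → s), and (p ∧ q) at every k in [2,j-1].
  j=2: ◇[1,1] (p → s) holds; no prefix to check → satisfied.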